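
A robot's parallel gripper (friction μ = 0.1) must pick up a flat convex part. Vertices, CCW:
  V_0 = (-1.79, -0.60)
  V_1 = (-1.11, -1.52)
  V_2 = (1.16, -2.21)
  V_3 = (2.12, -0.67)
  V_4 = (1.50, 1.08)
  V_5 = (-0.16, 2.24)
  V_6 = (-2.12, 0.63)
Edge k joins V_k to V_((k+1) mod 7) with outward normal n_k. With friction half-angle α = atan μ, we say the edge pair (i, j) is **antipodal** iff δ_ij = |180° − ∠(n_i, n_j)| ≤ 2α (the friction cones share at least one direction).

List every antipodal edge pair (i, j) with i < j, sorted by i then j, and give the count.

count = 1; pairs: (3,6)

α = atan 0.1 = 5.71°;  2α = 11.42°
n_0 = (-0.8042, -0.5944)
n_1 = (-0.2908, -0.9568)
n_2 = (+0.8486, -0.5290)
n_3 = (+0.9426, +0.3339)
n_4 = (+0.5728, +0.8197)
n_5 = (-0.6347, +0.7727)
n_6 = (-0.9658, -0.2591)
  (0,1): δ = 143.38°  ·
  (0,2): δ = 68.41°  ·
  (0,3): δ = 16.96°  ·
  (0,4): δ = 18.59°  ·
  (0,5): δ = 92.93°  ·
  (0,6): δ = 158.55°  ·
  (1,2): δ = 105.03°  ·
  (1,3): δ = 53.58°  ·
  (1,4): δ = 18.04°  ·
  (1,5): δ = 56.31°  ·
  (1,6): δ = 121.93°  ·
  (2,3): δ = 128.55°  ·
  (2,4): δ = 93.01°  ·
  (2,5): δ = 18.66°  ·
  (2,6): δ = 46.96°  ·
  (3,4): δ = 144.45°  ·
  (3,5): δ = 70.11°  ·
  (3,6): δ = 4.49°  ✓
  (4,5): δ = 105.65°  ·
  (4,6): δ = 40.04°  ·
  (5,6): δ = 114.38°  ·
antipodal pairs: 1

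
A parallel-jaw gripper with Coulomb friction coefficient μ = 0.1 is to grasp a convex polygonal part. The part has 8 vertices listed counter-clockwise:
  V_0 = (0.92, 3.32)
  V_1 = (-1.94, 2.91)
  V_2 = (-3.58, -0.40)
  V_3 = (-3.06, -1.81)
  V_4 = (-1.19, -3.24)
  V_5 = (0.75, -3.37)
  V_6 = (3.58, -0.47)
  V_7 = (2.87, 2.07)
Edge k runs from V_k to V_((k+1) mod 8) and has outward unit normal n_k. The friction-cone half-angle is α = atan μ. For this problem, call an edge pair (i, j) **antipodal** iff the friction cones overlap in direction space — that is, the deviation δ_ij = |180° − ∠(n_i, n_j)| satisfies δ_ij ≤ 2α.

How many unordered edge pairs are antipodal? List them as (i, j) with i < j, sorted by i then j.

α = atan 0.1 = 5.71°;  2α = 11.42°
n_0 = (-0.1419, +0.9899)
n_1 = (-0.8960, +0.4440)
n_2 = (-0.9382, -0.3460)
n_3 = (-0.6075, -0.7944)
n_4 = (-0.0669, -0.9978)
n_5 = (+0.7157, -0.6984)
n_6 = (+0.9631, +0.2692)
n_7 = (+0.5397, +0.8419)
  (0,1): δ = 124.52°  ·
  (0,2): δ = 77.91°  ·
  (0,3): δ = 45.56°  ·
  (0,4): δ = 11.99°  ·
  (0,5): δ = 37.54°  ·
  (0,6): δ = 97.46°  ·
  (0,7): δ = 139.18°  ·
  (1,2): δ = 133.40°  ·
  (1,3): δ = 101.05°  ·
  (1,4): δ = 67.48°  ·
  (1,5): δ = 17.94°  ·
  (1,6): δ = 41.97°  ·
  (1,7): δ = 83.70°  ·
  (2,3): δ = 147.65°  ·
  (2,4): δ = 114.08°  ·
  (2,5): δ = 64.54°  ·
  (2,6): δ = 4.63°  ✓
  (2,7): δ = 37.10°  ·
  (3,4): δ = 146.43°  ·
  (3,5): δ = 96.89°  ·
  (3,6): δ = 36.98°  ·
  (3,7): δ = 4.74°  ✓
  (4,5): δ = 130.47°  ·
  (4,6): δ = 70.55°  ·
  (4,7): δ = 28.83°  ·
  (5,6): δ = 120.08°  ·
  (5,7): δ = 78.36°  ·
  (6,7): δ = 138.28°  ·
antipodal pairs: 2

count = 2; pairs: (2,6), (3,7)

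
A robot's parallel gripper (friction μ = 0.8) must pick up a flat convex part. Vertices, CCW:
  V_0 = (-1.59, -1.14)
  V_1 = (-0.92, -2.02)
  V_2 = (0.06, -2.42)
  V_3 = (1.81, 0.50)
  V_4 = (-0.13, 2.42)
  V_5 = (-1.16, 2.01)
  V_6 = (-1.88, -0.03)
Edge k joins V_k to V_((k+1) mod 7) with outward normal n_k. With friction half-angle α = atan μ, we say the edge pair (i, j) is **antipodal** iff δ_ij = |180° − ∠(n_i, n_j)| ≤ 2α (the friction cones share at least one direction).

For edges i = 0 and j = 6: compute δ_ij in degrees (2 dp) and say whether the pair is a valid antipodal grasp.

α = atan 0.8 = 38.66°;  2α = 77.32°
edge 0: e_0 = (+0.67, -0.88);  n_0 = (-0.7956, -0.6058)
edge 6: e_6 = (+0.29, -1.11);  n_6 = (-0.9675, -0.2528)
∠(n_0, n_6) = 22.64°
δ = |180° − 22.64°| = 157.36°
157.36° > 2α = 77.32°  →  invalid

δ = 157.36°, invalid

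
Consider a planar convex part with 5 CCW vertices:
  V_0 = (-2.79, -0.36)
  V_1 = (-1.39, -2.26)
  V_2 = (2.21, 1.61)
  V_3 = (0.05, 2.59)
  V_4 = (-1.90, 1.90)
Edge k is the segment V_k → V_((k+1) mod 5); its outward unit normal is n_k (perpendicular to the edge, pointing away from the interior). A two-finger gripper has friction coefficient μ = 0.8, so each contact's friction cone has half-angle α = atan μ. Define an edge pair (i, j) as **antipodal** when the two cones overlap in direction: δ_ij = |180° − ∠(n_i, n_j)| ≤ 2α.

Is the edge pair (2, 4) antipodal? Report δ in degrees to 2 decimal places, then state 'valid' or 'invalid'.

α = atan 0.8 = 38.66°;  2α = 77.32°
edge 2: e_2 = (-2.16, +0.98);  n_2 = (+0.4132, +0.9107)
edge 4: e_4 = (-0.89, -2.26);  n_4 = (-0.9305, +0.3664)
∠(n_2, n_4) = 92.91°
δ = |180° − 92.91°| = 87.09°
87.09° > 2α = 77.32°  →  invalid

δ = 87.09°, invalid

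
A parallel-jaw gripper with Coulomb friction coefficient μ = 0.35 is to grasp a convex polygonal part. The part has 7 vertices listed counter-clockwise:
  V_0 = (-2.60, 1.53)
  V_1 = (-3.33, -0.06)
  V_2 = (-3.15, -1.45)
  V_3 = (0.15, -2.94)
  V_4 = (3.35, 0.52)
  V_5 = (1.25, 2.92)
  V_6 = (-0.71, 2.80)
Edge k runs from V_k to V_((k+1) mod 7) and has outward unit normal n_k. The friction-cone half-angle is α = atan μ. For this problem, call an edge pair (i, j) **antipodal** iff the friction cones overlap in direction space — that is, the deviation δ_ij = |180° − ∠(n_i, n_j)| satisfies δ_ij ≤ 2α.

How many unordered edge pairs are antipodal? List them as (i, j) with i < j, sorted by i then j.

count = 5; pairs: (0,3), (1,4), (2,4), (2,5), (3,6)

α = atan 0.35 = 19.29°;  2α = 38.58°
n_0 = (-0.9088, +0.4172)
n_1 = (-0.9917, -0.1284)
n_2 = (-0.4115, -0.9114)
n_3 = (+0.7342, -0.6790)
n_4 = (+0.7526, +0.6585)
n_5 = (-0.0611, +0.9981)
n_6 = (-0.5577, +0.8300)
  (0,1): δ = 147.96°  ·
  (0,2): δ = 89.64°  ·
  (0,3): δ = 18.10°  ✓
  (0,4): δ = 65.85°  ·
  (0,5): δ = 118.16°  ·
  (0,6): δ = 148.56°  ·
  (1,2): δ = 121.68°  ·
  (1,3): δ = 50.14°  ·
  (1,4): δ = 33.81°  ✓
  (1,5): δ = 86.12°  ·
  (1,6): δ = 116.52°  ·
  (2,3): δ = 108.46°  ·
  (2,4): δ = 24.51°  ✓
  (2,5): δ = 27.80°  ✓
  (2,6): δ = 58.20°  ·
  (3,4): δ = 96.05°  ·
  (3,5): δ = 43.73°  ·
  (3,6): δ = 13.34°  ✓
  (4,5): δ = 127.68°  ·
  (4,6): δ = 97.29°  ·
  (5,6): δ = 149.60°  ·
antipodal pairs: 5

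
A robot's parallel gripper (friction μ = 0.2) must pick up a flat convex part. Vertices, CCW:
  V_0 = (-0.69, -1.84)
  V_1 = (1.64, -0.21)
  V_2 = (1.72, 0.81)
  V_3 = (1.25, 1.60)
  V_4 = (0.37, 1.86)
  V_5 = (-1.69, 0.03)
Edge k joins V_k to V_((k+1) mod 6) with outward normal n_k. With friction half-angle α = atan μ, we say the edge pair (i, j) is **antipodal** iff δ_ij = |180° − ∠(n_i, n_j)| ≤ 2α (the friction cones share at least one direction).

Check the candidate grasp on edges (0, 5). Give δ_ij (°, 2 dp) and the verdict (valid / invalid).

α = atan 0.2 = 11.31°;  2α = 22.62°
edge 0: e_0 = (+2.33, +1.63);  n_0 = (+0.5732, -0.8194)
edge 5: e_5 = (+1.00, -1.87);  n_5 = (-0.8818, -0.4716)
∠(n_0, n_5) = 96.84°
δ = |180° − 96.84°| = 83.16°
83.16° > 2α = 22.62°  →  invalid

δ = 83.16°, invalid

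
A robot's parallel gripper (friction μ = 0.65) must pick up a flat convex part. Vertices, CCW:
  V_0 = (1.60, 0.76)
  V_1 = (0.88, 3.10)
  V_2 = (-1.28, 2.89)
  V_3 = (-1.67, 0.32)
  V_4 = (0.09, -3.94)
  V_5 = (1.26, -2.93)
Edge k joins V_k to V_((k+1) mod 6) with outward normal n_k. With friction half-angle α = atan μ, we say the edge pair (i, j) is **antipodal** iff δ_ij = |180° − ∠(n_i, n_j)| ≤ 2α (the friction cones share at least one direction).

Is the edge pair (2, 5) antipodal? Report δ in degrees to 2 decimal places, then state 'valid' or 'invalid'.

α = atan 0.65 = 33.02°;  2α = 66.05°
edge 2: e_2 = (-0.39, -2.57);  n_2 = (-0.9887, +0.1500)
edge 5: e_5 = (+0.34, +3.69);  n_5 = (+0.9958, -0.0918)
∠(n_2, n_5) = 176.64°
δ = |180° − 176.64°| = 3.36°
3.36° ≤ 2α = 66.05°  →  valid

δ = 3.36°, valid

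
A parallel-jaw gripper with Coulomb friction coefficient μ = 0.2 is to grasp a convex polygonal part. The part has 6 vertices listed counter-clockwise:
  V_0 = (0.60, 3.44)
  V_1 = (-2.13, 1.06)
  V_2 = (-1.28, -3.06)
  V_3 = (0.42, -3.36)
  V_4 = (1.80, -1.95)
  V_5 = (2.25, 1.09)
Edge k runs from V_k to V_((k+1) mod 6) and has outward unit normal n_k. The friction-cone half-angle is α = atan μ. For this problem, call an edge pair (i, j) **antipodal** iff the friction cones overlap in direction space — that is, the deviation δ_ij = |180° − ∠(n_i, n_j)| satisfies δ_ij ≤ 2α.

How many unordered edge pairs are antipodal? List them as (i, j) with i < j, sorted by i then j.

α = atan 0.2 = 11.31°;  2α = 22.62°
n_0 = (-0.6571, +0.7538)
n_1 = (-0.9794, -0.2021)
n_2 = (-0.1738, -0.9848)
n_3 = (+0.7147, -0.6995)
n_4 = (+0.9892, -0.1464)
n_5 = (+0.8184, +0.5746)
  (0,1): δ = 119.42°  ·
  (0,2): δ = 51.09°  ·
  (0,3): δ = 4.53°  ✓
  (0,4): δ = 40.50°  ·
  (0,5): δ = 83.99°  ·
  (1,2): δ = 111.67°  ·
  (1,3): δ = 56.04°  ·
  (1,4): δ = 20.08°  ✓
  (1,5): δ = 23.42°  ·
  (2,3): δ = 124.38°  ·
  (2,4): δ = 88.41°  ·
  (2,5): δ = 44.92°  ·
  (3,4): δ = 144.04°  ·
  (3,5): δ = 100.54°  ·
  (4,5): δ = 136.51°  ·
antipodal pairs: 2

count = 2; pairs: (0,3), (1,4)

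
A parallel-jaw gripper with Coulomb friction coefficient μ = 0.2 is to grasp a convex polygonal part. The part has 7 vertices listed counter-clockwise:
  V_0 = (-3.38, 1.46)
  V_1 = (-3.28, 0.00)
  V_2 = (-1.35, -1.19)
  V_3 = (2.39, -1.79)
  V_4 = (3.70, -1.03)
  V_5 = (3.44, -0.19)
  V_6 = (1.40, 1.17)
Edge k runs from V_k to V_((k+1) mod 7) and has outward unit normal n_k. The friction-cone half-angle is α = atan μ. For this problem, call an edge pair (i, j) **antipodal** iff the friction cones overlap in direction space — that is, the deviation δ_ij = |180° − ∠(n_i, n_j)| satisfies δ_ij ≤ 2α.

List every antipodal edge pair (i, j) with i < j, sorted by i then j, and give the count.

α = atan 0.2 = 11.31°;  2α = 22.62°
n_0 = (-0.9977, -0.0683)
n_1 = (-0.5248, -0.8512)
n_2 = (-0.1584, -0.9874)
n_3 = (+0.5018, -0.8650)
n_4 = (+0.9553, +0.2957)
n_5 = (+0.5547, +0.8321)
n_6 = (+0.0606, +0.9982)
  (0,1): δ = 125.58°  ·
  (0,2): δ = 103.03°  ·
  (0,3): δ = 63.80°  ·
  (0,4): δ = 13.28°  ✓
  (0,5): δ = 52.39°  ·
  (0,6): δ = 82.61°  ·
  (1,2): δ = 157.46°  ·
  (1,3): δ = 118.22°  ·
  (1,4): δ = 41.14°  ·
  (1,5): δ = 2.03°  ✓
  (1,6): δ = 28.19°  ·
  (2,3): δ = 140.77°  ·
  (2,4): δ = 63.69°  ·
  (2,5): δ = 24.58°  ·
  (2,6): δ = 5.64°  ✓
  (3,4): δ = 102.92°  ·
  (3,5): δ = 63.81°  ·
  (3,6): δ = 33.59°  ·
  (4,5): δ = 140.89°  ·
  (4,6): δ = 110.67°  ·
  (5,6): δ = 149.78°  ·
antipodal pairs: 3

count = 3; pairs: (0,4), (1,5), (2,6)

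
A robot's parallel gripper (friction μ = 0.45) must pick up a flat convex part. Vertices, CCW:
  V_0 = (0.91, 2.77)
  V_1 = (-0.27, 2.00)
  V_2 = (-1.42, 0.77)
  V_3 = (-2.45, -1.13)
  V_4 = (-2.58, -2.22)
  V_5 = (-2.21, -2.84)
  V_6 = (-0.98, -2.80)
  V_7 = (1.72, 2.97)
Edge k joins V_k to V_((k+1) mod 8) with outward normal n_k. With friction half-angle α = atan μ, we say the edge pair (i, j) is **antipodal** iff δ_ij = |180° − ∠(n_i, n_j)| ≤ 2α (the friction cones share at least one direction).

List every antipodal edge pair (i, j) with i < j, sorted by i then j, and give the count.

α = atan 0.45 = 24.23°;  2α = 48.46°
n_0 = (-0.5465, +0.8375)
n_1 = (-0.7305, +0.6830)
n_2 = (-0.8791, +0.4766)
n_3 = (-0.9930, +0.1184)
n_4 = (-0.8587, -0.5125)
n_5 = (+0.0325, -0.9995)
n_6 = (+0.9057, -0.4238)
n_7 = (-0.2397, +0.9708)
  (0,1): δ = 166.20°  ·
  (0,2): δ = 151.59°  ·
  (0,3): δ = 129.93°  ·
  (0,4): δ = 92.30°  ·
  (0,5): δ = 31.26°  ✓
  (0,6): δ = 31.80°  ✓
  (0,7): δ = 160.74°  ·
  (1,2): δ = 165.39°  ·
  (1,3): δ = 143.73°  ·
  (1,4): δ = 106.10°  ·
  (1,5): δ = 45.06°  ✓
  (1,6): δ = 18.00°  ✓
  (1,7): δ = 146.94°  ·
  (2,3): δ = 158.34°  ·
  (2,4): δ = 120.71°  ·
  (2,5): δ = 59.68°  ·
  (2,6): δ = 3.39°  ✓
  (2,7): δ = 132.33°  ·
  (3,4): δ = 142.37°  ·
  (3,5): δ = 81.34°  ·
  (3,6): δ = 18.28°  ✓
  (3,7): δ = 110.67°  ·
  (4,5): δ = 118.97°  ·
  (4,6): δ = 55.90°  ·
  (4,7): δ = 73.04°  ·
  (5,6): δ = 116.94°  ·
  (5,7): δ = 12.01°  ✓
  (6,7): δ = 51.05°  ·
antipodal pairs: 7

count = 7; pairs: (0,5), (0,6), (1,5), (1,6), (2,6), (3,6), (5,7)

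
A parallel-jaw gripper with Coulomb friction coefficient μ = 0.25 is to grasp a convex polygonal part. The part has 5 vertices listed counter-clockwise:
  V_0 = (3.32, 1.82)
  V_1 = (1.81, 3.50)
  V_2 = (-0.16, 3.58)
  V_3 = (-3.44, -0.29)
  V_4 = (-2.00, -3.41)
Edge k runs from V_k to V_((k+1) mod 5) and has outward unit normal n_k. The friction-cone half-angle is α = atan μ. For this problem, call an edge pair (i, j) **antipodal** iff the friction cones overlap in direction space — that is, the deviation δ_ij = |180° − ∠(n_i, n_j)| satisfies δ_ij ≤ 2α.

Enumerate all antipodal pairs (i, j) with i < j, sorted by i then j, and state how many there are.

α = atan 0.25 = 14.04°;  2α = 28.07°
n_0 = (+0.7437, +0.6685)
n_1 = (+0.0406, +0.9992)
n_2 = (-0.7629, +0.6466)
n_3 = (-0.9080, -0.4191)
n_4 = (+0.7010, -0.7131)
  (0,1): δ = 134.27°  ·
  (0,2): δ = 82.23°  ·
  (0,3): δ = 17.17°  ✓
  (0,4): δ = 92.56°  ·
  (1,2): δ = 127.96°  ·
  (1,3): δ = 62.90°  ·
  (1,4): δ = 46.84°  ·
  (2,3): δ = 114.94°  ·
  (2,4): δ = 5.21°  ✓
  (3,4): δ = 70.26°  ·
antipodal pairs: 2

count = 2; pairs: (0,3), (2,4)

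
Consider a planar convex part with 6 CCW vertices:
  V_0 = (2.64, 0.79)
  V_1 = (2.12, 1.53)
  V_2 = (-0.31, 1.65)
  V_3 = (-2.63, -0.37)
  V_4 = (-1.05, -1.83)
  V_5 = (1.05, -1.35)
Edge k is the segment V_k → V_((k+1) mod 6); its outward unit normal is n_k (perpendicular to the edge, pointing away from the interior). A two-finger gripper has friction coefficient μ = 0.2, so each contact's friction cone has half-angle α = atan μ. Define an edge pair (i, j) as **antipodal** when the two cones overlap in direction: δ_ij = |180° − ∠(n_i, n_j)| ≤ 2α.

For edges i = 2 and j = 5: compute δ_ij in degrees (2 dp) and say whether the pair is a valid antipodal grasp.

α = atan 0.2 = 11.31°;  2α = 22.62°
edge 2: e_2 = (-2.32, -2.02);  n_2 = (-0.6567, +0.7542)
edge 5: e_5 = (+1.59, +2.14);  n_5 = (+0.8027, -0.5964)
∠(n_2, n_5) = 167.66°
δ = |180° − 167.66°| = 12.34°
12.34° ≤ 2α = 22.62°  →  valid

δ = 12.34°, valid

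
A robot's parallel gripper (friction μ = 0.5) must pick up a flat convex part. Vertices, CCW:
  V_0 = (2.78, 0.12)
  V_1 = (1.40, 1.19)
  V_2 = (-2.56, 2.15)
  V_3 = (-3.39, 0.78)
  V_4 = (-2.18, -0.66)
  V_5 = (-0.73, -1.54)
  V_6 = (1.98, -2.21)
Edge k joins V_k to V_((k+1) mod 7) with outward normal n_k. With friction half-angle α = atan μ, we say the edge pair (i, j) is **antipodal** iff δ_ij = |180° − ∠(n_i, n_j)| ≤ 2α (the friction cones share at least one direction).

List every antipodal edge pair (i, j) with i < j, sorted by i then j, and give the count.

count = 7; pairs: (0,3), (0,4), (0,5), (1,3), (1,4), (1,5), (2,6)

α = atan 0.5 = 26.57°;  2α = 53.13°
n_0 = (+0.6128, +0.7903)
n_1 = (+0.2356, +0.9719)
n_2 = (-0.8553, +0.5182)
n_3 = (-0.7656, -0.6433)
n_4 = (-0.5188, -0.8549)
n_5 = (-0.2400, -0.9708)
n_6 = (+0.9458, -0.3247)
  (0,1): δ = 155.84°  ·
  (0,2): δ = 83.42°  ·
  (0,3): δ = 12.17°  ✓
  (0,4): δ = 6.54°  ✓
  (0,5): δ = 23.90°  ✓
  (0,6): δ = 108.84°  ·
  (1,2): δ = 107.58°  ·
  (1,3): δ = 36.33°  ✓
  (1,4): δ = 17.63°  ✓
  (1,5): δ = 0.26°  ✓
  (1,6): δ = 84.68°  ·
  (2,3): δ = 108.75°  ·
  (2,4): δ = 90.04°  ·
  (2,5): δ = 72.68°  ·
  (2,6): δ = 12.26°  ✓
  (3,4): δ = 161.29°  ·
  (3,5): δ = 143.93°  ·
  (3,6): δ = 58.99°  ·
  (4,5): δ = 162.63°  ·
  (4,6): δ = 77.70°  ·
  (5,6): δ = 95.06°  ·
antipodal pairs: 7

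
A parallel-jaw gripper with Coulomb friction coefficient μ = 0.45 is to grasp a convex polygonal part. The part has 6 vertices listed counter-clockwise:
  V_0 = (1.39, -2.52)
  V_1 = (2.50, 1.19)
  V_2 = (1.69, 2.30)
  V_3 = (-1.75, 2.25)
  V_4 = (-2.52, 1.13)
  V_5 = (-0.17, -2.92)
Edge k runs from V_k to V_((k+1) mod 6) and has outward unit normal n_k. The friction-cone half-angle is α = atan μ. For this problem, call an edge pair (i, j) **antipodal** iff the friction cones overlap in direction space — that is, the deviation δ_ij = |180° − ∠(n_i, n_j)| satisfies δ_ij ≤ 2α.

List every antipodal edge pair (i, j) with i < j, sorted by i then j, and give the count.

count = 5; pairs: (0,3), (0,4), (1,4), (2,5), (3,5)

α = atan 0.45 = 24.23°;  2α = 48.46°
n_0 = (+0.9580, -0.2866)
n_1 = (+0.8078, +0.5895)
n_2 = (-0.0145, +0.9999)
n_3 = (-0.8240, +0.5665)
n_4 = (-0.8649, -0.5019)
n_5 = (+0.2484, -0.9687)
  (0,1): δ = 127.22°  ·
  (0,2): δ = 72.51°  ·
  (0,3): δ = 17.85°  ✓
  (0,4): δ = 46.78°  ✓
  (0,5): δ = 121.04°  ·
  (1,2): δ = 125.29°  ·
  (1,3): δ = 70.63°  ·
  (1,4): δ = 6.00°  ✓
  (1,5): δ = 68.26°  ·
  (2,3): δ = 125.34°  ·
  (2,4): δ = 60.71°  ·
  (2,5): δ = 13.55°  ✓
  (3,4): δ = 115.37°  ·
  (3,5): δ = 41.11°  ✓
  (4,5): δ = 105.74°  ·
antipodal pairs: 5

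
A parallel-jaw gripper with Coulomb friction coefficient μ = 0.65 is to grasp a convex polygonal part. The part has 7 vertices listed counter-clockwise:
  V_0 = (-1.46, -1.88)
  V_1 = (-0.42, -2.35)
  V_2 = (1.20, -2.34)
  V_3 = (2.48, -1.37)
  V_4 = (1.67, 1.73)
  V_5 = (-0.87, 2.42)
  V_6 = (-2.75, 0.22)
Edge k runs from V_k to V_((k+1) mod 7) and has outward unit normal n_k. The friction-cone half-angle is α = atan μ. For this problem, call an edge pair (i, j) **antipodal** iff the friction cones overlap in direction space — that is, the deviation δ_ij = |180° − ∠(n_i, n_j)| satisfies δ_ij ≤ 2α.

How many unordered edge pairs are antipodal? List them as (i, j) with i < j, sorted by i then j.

count = 9; pairs: (0,3), (0,4), (1,4), (1,5), (2,4), (2,5), (3,5), (3,6), (4,6)

α = atan 0.65 = 33.02°;  2α = 66.05°
n_0 = (-0.4118, -0.9113)
n_1 = (+0.0062, -1.0000)
n_2 = (+0.6040, -0.7970)
n_3 = (+0.9675, +0.2528)
n_4 = (+0.2622, +0.9650)
n_5 = (-0.7602, +0.6497)
n_6 = (-0.8521, -0.5234)
  (0,1): δ = 155.33°  ·
  (0,2): δ = 118.53°  ·
  (0,3): δ = 51.04°  ✓
  (0,4): δ = 9.12°  ✓
  (0,5): δ = 73.80°  ·
  (0,6): δ = 145.88°  ·
  (1,2): δ = 143.20°  ·
  (1,3): δ = 75.71°  ·
  (1,4): δ = 15.55°  ✓
  (1,5): δ = 49.13°  ✓
  (1,6): δ = 121.21°  ·
  (2,3): δ = 112.51°  ·
  (2,4): δ = 52.35°  ✓
  (2,5): δ = 12.33°  ✓
  (2,6): δ = 84.41°  ·
  (3,4): δ = 119.84°  ·
  (3,5): δ = 55.16°  ✓
  (3,6): δ = 16.92°  ✓
  (4,5): δ = 115.32°  ·
  (4,6): δ = 43.24°  ✓
  (5,6): δ = 107.92°  ·
antipodal pairs: 9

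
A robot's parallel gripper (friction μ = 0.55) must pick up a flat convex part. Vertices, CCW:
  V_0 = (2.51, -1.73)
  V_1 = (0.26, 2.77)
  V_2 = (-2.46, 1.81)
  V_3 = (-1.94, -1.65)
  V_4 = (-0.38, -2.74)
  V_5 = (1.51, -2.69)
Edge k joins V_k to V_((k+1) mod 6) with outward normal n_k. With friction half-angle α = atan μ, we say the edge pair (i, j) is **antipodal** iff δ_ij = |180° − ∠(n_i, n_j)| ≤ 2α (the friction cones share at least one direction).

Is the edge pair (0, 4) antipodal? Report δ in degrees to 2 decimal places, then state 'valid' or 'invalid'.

δ = 64.95°, invalid

α = atan 0.55 = 28.81°;  2α = 57.62°
edge 0: e_0 = (-2.25, +4.50);  n_0 = (+0.8944, +0.4472)
edge 4: e_4 = (+1.89, +0.05);  n_4 = (+0.0264, -0.9997)
∠(n_0, n_4) = 115.05°
δ = |180° − 115.05°| = 64.95°
64.95° > 2α = 57.62°  →  invalid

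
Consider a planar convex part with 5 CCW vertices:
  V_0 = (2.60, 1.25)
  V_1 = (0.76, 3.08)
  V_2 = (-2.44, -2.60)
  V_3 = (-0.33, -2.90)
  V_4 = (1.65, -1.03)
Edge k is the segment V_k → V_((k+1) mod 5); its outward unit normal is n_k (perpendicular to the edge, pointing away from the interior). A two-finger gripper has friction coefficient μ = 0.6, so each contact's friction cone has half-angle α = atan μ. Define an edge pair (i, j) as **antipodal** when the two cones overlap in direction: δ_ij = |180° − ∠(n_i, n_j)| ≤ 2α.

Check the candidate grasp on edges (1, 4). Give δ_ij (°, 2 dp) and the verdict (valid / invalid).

α = atan 0.6 = 30.96°;  2α = 61.93°
edge 1: e_1 = (-3.20, -5.68);  n_1 = (-0.8712, +0.4908)
edge 4: e_4 = (+0.95, +2.28);  n_4 = (+0.9231, -0.3846)
∠(n_1, n_4) = 173.22°
δ = |180° − 173.22°| = 6.78°
6.78° ≤ 2α = 61.93°  →  valid

δ = 6.78°, valid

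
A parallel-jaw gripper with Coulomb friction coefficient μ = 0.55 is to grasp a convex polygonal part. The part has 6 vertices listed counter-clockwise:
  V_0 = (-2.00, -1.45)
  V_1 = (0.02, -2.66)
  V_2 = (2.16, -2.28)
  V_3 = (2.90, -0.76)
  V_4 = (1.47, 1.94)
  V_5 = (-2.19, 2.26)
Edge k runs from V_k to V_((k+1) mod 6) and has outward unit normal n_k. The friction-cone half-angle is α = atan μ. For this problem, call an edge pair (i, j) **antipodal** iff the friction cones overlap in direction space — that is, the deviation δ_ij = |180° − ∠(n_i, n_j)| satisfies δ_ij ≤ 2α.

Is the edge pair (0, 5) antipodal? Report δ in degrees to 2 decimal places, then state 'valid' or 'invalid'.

α = atan 0.55 = 28.81°;  2α = 57.62°
edge 0: e_0 = (+2.02, -1.21);  n_0 = (-0.5139, -0.8579)
edge 5: e_5 = (+0.19, -3.71);  n_5 = (-0.9987, -0.0511)
∠(n_0, n_5) = 56.15°
δ = |180° − 56.15°| = 123.85°
123.85° > 2α = 57.62°  →  invalid

δ = 123.85°, invalid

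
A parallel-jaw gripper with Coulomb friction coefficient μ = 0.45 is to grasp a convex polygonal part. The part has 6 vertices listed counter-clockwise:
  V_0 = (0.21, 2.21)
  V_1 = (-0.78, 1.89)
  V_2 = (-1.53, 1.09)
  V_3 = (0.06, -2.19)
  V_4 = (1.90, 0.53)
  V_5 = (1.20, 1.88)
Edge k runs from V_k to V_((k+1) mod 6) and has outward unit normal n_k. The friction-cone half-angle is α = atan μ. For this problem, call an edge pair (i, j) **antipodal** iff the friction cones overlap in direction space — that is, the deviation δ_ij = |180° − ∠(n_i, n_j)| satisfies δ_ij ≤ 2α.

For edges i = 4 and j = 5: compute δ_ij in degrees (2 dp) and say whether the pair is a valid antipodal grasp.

δ = 135.84°, invalid

α = atan 0.45 = 24.23°;  2α = 48.46°
edge 4: e_4 = (-0.70, +1.35);  n_4 = (+0.8878, +0.4603)
edge 5: e_5 = (-0.99, +0.33);  n_5 = (+0.3162, +0.9487)
∠(n_4, n_5) = 44.16°
δ = |180° − 44.16°| = 135.84°
135.84° > 2α = 48.46°  →  invalid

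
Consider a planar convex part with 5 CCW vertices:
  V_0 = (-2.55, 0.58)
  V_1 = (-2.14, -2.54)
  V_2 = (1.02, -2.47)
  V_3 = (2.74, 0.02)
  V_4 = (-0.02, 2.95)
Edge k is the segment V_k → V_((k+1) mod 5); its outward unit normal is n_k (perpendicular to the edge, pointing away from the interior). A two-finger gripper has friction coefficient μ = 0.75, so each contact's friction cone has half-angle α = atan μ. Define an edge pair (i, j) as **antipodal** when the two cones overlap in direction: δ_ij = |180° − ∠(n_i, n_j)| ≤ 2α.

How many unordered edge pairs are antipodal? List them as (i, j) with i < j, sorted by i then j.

α = atan 0.75 = 36.87°;  2α = 73.74°
n_0 = (-0.9915, -0.1303)
n_1 = (+0.0221, -0.9998)
n_2 = (+0.8228, -0.5684)
n_3 = (+0.7279, +0.6857)
n_4 = (-0.6837, +0.7298)
  (0,1): δ = 96.22°  ·
  (0,2): δ = 42.12°  ✓
  (0,3): δ = 35.80°  ✓
  (0,4): δ = 125.64°  ·
  (1,2): δ = 125.90°  ·
  (1,3): δ = 47.98°  ✓
  (1,4): δ = 41.86°  ✓
  (2,3): δ = 102.08°  ·
  (2,4): δ = 12.23°  ✓
  (3,4): δ = 90.16°  ·
antipodal pairs: 5

count = 5; pairs: (0,2), (0,3), (1,3), (1,4), (2,4)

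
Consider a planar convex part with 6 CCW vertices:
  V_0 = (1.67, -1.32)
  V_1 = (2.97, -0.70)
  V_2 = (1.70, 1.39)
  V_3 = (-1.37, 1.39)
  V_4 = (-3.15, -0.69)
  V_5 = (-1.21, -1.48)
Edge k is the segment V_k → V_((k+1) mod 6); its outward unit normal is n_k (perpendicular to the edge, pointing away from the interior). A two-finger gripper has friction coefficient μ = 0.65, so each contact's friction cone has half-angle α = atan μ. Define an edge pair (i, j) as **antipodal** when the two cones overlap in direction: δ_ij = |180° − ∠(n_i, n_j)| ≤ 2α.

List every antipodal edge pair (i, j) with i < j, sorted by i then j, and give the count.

α = atan 0.65 = 33.02°;  2α = 66.05°
n_0 = (+0.4305, -0.9026)
n_1 = (+0.8546, +0.5193)
n_2 = (+0.0000, +1.0000)
n_3 = (-0.7598, +0.6502)
n_4 = (-0.3771, -0.9262)
n_5 = (+0.0555, -0.9985)
  (0,1): δ = 84.21°  ·
  (0,2): δ = 25.50°  ✓
  (0,3): δ = 23.95°  ✓
  (0,4): δ = 132.35°  ·
  (0,5): δ = 157.68°  ·
  (1,2): δ = 121.29°  ·
  (1,3): δ = 71.84°  ·
  (1,4): δ = 36.56°  ✓
  (1,5): δ = 61.89°  ✓
  (2,3): δ = 130.56°  ·
  (2,4): δ = 22.16°  ✓
  (2,5): δ = 3.18°  ✓
  (3,4): δ = 71.60°  ·
  (3,5): δ = 46.26°  ✓
  (4,5): δ = 154.66°  ·
antipodal pairs: 7

count = 7; pairs: (0,2), (0,3), (1,4), (1,5), (2,4), (2,5), (3,5)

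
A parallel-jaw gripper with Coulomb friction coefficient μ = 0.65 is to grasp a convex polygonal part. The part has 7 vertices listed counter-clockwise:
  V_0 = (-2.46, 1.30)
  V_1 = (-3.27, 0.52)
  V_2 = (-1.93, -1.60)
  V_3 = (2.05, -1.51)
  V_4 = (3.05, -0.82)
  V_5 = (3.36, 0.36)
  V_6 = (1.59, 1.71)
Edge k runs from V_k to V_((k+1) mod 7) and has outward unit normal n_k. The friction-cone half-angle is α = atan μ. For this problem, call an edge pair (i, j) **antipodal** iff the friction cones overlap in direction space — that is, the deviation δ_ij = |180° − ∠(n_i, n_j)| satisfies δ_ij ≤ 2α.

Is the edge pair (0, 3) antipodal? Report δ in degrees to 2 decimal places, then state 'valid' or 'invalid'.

δ = 9.31°, valid

α = atan 0.65 = 33.02°;  2α = 66.05°
edge 0: e_0 = (-0.81, -0.78);  n_0 = (-0.6936, +0.7203)
edge 3: e_3 = (+1.00, +0.69);  n_3 = (+0.5679, -0.8231)
∠(n_0, n_3) = 170.69°
δ = |180° − 170.69°| = 9.31°
9.31° ≤ 2α = 66.05°  →  valid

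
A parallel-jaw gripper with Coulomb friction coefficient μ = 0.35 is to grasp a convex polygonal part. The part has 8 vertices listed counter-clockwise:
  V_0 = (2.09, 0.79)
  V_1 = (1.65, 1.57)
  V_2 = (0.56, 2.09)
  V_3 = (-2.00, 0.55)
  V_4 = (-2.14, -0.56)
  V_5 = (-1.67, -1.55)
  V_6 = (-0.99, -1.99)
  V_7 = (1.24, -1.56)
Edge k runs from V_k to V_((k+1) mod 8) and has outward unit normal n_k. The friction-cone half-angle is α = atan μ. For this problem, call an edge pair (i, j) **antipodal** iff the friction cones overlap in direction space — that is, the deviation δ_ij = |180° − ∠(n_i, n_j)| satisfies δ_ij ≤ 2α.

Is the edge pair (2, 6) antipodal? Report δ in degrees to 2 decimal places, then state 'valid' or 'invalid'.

α = atan 0.35 = 19.29°;  2α = 38.58°
edge 2: e_2 = (-2.56, -1.54);  n_2 = (-0.5155, +0.8569)
edge 6: e_6 = (+2.23, +0.43);  n_6 = (+0.1893, -0.9819)
∠(n_2, n_6) = 159.88°
δ = |180° − 159.88°| = 20.12°
20.12° ≤ 2α = 38.58°  →  valid

δ = 20.12°, valid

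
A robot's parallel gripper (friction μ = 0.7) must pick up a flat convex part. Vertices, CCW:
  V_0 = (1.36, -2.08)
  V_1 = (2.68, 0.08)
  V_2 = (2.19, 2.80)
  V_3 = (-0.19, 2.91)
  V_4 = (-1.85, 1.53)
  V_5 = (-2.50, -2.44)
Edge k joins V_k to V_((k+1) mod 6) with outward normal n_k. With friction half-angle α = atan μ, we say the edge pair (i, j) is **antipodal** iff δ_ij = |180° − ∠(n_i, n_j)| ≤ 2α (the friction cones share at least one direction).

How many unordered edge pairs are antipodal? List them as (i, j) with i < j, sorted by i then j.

count = 7; pairs: (0,2), (0,3), (0,4), (1,3), (1,4), (2,5), (3,5)

α = atan 0.7 = 34.99°;  2α = 69.98°
n_0 = (+0.8533, -0.5215)
n_1 = (+0.9842, +0.1773)
n_2 = (+0.0462, +0.9989)
n_3 = (-0.6393, +0.7690)
n_4 = (-0.9869, +0.1616)
n_5 = (+0.0929, -0.9957)
  (0,1): δ = 138.36°  ·
  (0,2): δ = 61.22°  ✓
  (0,3): δ = 18.83°  ✓
  (0,4): δ = 22.13°  ✓
  (0,5): δ = 126.76°  ·
  (1,2): δ = 102.86°  ·
  (1,3): δ = 60.47°  ✓
  (1,4): δ = 19.51°  ✓
  (1,5): δ = 85.12°  ·
  (2,3): δ = 137.62°  ·
  (2,4): δ = 96.65°  ·
  (2,5): δ = 7.97°  ✓
  (3,4): δ = 139.04°  ·
  (3,5): δ = 34.41°  ✓
  (4,5): δ = 75.37°  ·
antipodal pairs: 7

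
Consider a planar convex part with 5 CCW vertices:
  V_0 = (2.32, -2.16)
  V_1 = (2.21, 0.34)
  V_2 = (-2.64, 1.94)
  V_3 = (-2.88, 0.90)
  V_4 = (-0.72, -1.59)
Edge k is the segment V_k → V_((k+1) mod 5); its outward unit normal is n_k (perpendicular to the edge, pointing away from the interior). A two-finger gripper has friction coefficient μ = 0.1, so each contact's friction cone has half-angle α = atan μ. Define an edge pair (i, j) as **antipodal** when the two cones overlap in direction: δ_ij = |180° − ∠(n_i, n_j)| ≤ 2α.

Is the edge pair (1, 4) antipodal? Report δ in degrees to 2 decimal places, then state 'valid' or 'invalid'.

α = atan 0.1 = 5.71°;  2α = 11.42°
edge 1: e_1 = (-4.85, +1.60);  n_1 = (+0.3133, +0.9497)
edge 4: e_4 = (+3.04, -0.57);  n_4 = (-0.1843, -0.9829)
∠(n_1, n_4) = 172.36°
δ = |180° − 172.36°| = 7.64°
7.64° ≤ 2α = 11.42°  →  valid

δ = 7.64°, valid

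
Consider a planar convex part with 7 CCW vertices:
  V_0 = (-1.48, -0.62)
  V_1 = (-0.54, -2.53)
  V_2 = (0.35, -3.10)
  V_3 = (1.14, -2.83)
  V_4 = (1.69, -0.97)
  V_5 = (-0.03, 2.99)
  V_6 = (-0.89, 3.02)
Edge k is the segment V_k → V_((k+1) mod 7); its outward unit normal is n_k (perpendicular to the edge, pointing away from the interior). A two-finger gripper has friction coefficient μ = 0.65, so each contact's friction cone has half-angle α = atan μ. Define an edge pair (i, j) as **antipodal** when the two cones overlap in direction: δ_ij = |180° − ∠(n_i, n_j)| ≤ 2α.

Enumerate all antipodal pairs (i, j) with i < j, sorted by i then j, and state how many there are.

α = atan 0.65 = 33.02°;  2α = 66.05°
n_0 = (-0.8972, -0.4416)
n_1 = (-0.5393, -0.8421)
n_2 = (+0.3234, -0.9463)
n_3 = (+0.9590, -0.2836)
n_4 = (+0.9172, +0.3984)
n_5 = (+0.0349, +0.9994)
n_6 = (-0.9871, +0.1600)
  (0,1): δ = 148.84°  ·
  (0,2): δ = 97.33°  ·
  (0,3): δ = 42.68°  ✓
  (0,4): δ = 2.73°  ✓
  (0,5): δ = 61.80°  ✓
  (0,6): δ = 144.59°  ·
  (1,2): δ = 128.49°  ·
  (1,3): δ = 73.84°  ·
  (1,4): δ = 33.89°  ✓
  (1,5): δ = 30.64°  ✓
  (1,6): δ = 113.43°  ·
  (2,3): δ = 125.34°  ·
  (2,4): δ = 85.39°  ·
  (2,5): δ = 20.87°  ✓
  (2,6): δ = 61.92°  ✓
  (3,4): δ = 140.05°  ·
  (3,5): δ = 75.52°  ·
  (3,6): δ = 7.27°  ✓
  (4,5): δ = 115.48°  ·
  (4,6): δ = 32.68°  ✓
  (5,6): δ = 97.21°  ·
antipodal pairs: 9

count = 9; pairs: (0,3), (0,4), (0,5), (1,4), (1,5), (2,5), (2,6), (3,6), (4,6)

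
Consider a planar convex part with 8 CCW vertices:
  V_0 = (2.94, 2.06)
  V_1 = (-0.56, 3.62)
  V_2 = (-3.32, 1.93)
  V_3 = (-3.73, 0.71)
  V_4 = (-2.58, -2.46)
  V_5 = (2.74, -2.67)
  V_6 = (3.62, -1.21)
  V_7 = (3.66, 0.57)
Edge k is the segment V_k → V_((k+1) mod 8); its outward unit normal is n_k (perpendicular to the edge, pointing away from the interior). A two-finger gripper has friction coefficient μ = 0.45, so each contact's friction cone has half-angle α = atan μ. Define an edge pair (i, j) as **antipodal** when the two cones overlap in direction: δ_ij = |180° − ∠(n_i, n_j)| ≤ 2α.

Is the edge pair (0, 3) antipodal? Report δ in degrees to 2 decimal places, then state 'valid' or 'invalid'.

δ = 46.04°, valid

α = atan 0.45 = 24.23°;  2α = 48.46°
edge 0: e_0 = (-3.50, +1.56);  n_0 = (+0.4071, +0.9134)
edge 3: e_3 = (+1.15, -3.17);  n_3 = (-0.9401, -0.3410)
∠(n_0, n_3) = 133.96°
δ = |180° − 133.96°| = 46.04°
46.04° ≤ 2α = 48.46°  →  valid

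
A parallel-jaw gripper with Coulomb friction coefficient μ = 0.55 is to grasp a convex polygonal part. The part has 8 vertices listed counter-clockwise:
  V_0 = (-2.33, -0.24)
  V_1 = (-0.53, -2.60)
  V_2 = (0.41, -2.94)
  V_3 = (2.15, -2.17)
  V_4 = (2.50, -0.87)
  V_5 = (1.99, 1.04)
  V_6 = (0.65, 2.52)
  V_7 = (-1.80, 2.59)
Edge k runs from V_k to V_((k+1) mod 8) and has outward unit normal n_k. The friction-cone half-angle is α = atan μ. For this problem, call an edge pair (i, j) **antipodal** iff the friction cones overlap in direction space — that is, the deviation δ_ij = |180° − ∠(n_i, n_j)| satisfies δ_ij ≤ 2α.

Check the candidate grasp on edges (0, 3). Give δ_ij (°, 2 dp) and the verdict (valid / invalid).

δ = 52.40°, valid

α = atan 0.55 = 28.81°;  2α = 57.62°
edge 0: e_0 = (+1.80, -2.36);  n_0 = (-0.7951, -0.6064)
edge 3: e_3 = (+0.35, +1.30);  n_3 = (+0.9656, -0.2600)
∠(n_0, n_3) = 127.60°
δ = |180° − 127.60°| = 52.40°
52.40° ≤ 2α = 57.62°  →  valid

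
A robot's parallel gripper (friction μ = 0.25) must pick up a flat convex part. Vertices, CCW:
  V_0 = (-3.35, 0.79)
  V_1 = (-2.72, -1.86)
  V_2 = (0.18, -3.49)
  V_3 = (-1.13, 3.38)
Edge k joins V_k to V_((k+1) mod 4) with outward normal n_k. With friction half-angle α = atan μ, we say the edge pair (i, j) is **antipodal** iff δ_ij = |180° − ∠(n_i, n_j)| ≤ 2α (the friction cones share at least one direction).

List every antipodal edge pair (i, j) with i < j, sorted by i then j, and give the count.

α = atan 0.25 = 14.04°;  2α = 28.07°
n_0 = (-0.9729, -0.2313)
n_1 = (-0.4900, -0.8717)
n_2 = (+0.9823, +0.1873)
n_3 = (-0.7593, +0.6508)
  (0,1): δ = 132.71°  ·
  (0,2): δ = 2.58°  ✓
  (0,3): δ = 126.03°  ·
  (1,2): δ = 49.87°  ·
  (1,3): δ = 78.74°  ·
  (2,3): δ = 51.40°  ·
antipodal pairs: 1

count = 1; pairs: (0,2)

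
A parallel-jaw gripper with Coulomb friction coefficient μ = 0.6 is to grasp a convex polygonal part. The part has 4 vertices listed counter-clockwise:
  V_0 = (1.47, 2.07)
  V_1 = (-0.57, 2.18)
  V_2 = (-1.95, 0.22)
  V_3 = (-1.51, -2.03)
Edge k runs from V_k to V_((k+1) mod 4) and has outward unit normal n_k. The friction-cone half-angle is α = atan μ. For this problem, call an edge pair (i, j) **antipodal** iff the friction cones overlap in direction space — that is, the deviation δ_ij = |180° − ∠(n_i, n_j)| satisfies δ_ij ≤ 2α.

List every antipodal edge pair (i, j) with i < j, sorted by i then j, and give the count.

α = atan 0.6 = 30.96°;  2α = 61.93°
n_0 = (+0.0538, +0.9985)
n_1 = (-0.8177, +0.5757)
n_2 = (-0.9814, -0.1919)
n_3 = (+0.8089, -0.5879)
  (0,1): δ = 122.06°  ·
  (0,2): δ = 75.85°  ·
  (0,3): δ = 57.08°  ✓
  (1,2): δ = 133.79°  ·
  (1,3): δ = 0.86°  ✓
  (2,3): δ = 47.08°  ✓
antipodal pairs: 3

count = 3; pairs: (0,3), (1,3), (2,3)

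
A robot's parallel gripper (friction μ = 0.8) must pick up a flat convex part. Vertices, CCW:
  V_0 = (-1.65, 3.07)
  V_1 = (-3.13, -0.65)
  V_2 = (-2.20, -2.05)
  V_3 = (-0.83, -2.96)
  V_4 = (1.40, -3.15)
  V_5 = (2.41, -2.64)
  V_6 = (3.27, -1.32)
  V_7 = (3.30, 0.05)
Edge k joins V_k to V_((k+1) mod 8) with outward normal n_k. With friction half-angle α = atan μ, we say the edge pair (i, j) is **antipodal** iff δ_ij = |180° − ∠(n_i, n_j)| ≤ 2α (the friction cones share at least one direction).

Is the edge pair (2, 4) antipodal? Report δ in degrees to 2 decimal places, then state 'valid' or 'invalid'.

α = atan 0.8 = 38.66°;  2α = 77.32°
edge 2: e_2 = (+1.37, -0.91);  n_2 = (-0.5533, -0.8330)
edge 4: e_4 = (+1.01, +0.51);  n_4 = (+0.4507, -0.8927)
∠(n_2, n_4) = 60.38°
δ = |180° − 60.38°| = 119.62°
119.62° > 2α = 77.32°  →  invalid

δ = 119.62°, invalid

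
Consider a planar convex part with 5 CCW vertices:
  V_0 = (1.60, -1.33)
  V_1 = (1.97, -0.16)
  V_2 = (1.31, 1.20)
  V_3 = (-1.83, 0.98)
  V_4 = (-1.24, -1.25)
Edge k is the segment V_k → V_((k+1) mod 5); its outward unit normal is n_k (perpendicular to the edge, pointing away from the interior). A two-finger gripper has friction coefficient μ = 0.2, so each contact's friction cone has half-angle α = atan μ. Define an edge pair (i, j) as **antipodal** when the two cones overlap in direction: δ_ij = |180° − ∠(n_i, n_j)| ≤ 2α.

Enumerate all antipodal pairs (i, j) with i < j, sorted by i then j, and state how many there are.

count = 2; pairs: (1,3), (2,4)

α = atan 0.2 = 11.31°;  2α = 22.62°
n_0 = (+0.9535, -0.3015)
n_1 = (+0.8997, +0.4366)
n_2 = (-0.0699, +0.9976)
n_3 = (-0.9667, -0.2558)
n_4 = (-0.0282, -0.9996)
  (0,1): δ = 136.56°  ·
  (0,2): δ = 68.44°  ·
  (0,3): δ = 32.37°  ·
  (0,4): δ = 105.94°  ·
  (1,2): δ = 111.88°  ·
  (1,3): δ = 11.07°  ✓
  (1,4): δ = 62.50°  ·
  (2,3): δ = 79.19°  ·
  (2,4): δ = 5.62°  ✓
  (3,4): δ = 106.43°  ·
antipodal pairs: 2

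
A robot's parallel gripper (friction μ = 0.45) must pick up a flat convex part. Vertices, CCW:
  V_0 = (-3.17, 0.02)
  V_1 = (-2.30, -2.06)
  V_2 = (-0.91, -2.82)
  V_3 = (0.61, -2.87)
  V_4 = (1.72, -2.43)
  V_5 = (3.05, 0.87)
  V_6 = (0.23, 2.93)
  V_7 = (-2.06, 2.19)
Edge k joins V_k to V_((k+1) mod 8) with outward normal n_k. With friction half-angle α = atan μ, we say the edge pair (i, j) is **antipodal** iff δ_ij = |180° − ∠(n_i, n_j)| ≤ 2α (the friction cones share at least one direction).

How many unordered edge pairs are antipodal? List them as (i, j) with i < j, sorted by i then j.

α = atan 0.45 = 24.23°;  2α = 48.46°
n_0 = (-0.9226, -0.3859)
n_1 = (-0.4797, -0.8774)
n_2 = (-0.0329, -0.9995)
n_3 = (+0.3685, -0.9296)
n_4 = (+0.9275, -0.3738)
n_5 = (+0.5899, +0.8075)
n_6 = (-0.3075, +0.9516)
n_7 = (-0.8903, +0.4554)
  (0,1): δ = 141.37°  ·
  (0,2): δ = 114.58°  ·
  (0,3): δ = 91.07°  ·
  (0,4): δ = 44.65°  ✓
  (0,5): δ = 31.15°  ✓
  (0,6): δ = 85.21°  ·
  (0,7): δ = 130.21°  ·
  (1,2): δ = 153.22°  ·
  (1,3): δ = 129.71°  ·
  (1,4): δ = 83.28°  ·
  (1,5): δ = 7.48°  ✓
  (1,6): δ = 46.58°  ✓
  (1,7): δ = 91.58°  ·
  (2,3): δ = 156.49°  ·
  (2,4): δ = 110.07°  ·
  (2,5): δ = 34.26°  ✓
  (2,6): δ = 19.79°  ✓
  (2,7): δ = 64.79°  ·
  (3,4): δ = 133.57°  ·
  (3,5): δ = 57.77°  ·
  (3,6): δ = 3.72°  ✓
  (3,7): δ = 41.29°  ✓
  (4,5): δ = 104.20°  ·
  (4,6): δ = 50.14°  ·
  (4,7): δ = 5.14°  ✓
  (5,6): δ = 125.94°  ·
  (5,7): δ = 80.94°  ·
  (6,7): δ = 135.00°  ·
antipodal pairs: 9

count = 9; pairs: (0,4), (0,5), (1,5), (1,6), (2,5), (2,6), (3,6), (3,7), (4,7)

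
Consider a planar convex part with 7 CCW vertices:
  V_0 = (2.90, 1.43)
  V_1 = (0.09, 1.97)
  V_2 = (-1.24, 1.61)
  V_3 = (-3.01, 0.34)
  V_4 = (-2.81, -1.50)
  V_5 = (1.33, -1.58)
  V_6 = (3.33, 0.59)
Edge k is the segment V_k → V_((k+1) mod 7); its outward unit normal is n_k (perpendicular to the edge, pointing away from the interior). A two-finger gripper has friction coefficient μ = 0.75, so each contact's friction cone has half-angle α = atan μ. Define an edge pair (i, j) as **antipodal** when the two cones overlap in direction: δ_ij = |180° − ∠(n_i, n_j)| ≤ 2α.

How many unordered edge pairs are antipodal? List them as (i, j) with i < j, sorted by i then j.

α = atan 0.75 = 36.87°;  2α = 73.74°
n_0 = (+0.1887, +0.9820)
n_1 = (-0.2613, +0.9653)
n_2 = (-0.5830, +0.8125)
n_3 = (-0.9941, -0.1081)
n_4 = (-0.0193, -0.9998)
n_5 = (+0.7353, -0.6777)
n_6 = (+0.8901, +0.4557)
  (0,1): δ = 153.98°  ·
  (0,2): δ = 133.46°  ·
  (0,3): δ = 72.92°  ✓
  (0,4): δ = 9.77°  ✓
  (0,5): δ = 58.21°  ✓
  (0,6): δ = 127.99°  ·
  (1,2): δ = 159.49°  ·
  (1,3): δ = 98.94°  ·
  (1,4): δ = 16.25°  ✓
  (1,5): δ = 32.19°  ✓
  (1,6): δ = 101.96°  ·
  (2,3): δ = 119.46°  ·
  (2,4): δ = 36.77°  ✓
  (2,5): δ = 11.67°  ✓
  (2,6): δ = 81.45°  ·
  (3,4): δ = 97.31°  ·
  (3,5): δ = 48.87°  ✓
  (3,6): δ = 20.90°  ✓
  (4,5): δ = 131.56°  ·
  (4,6): δ = 61.78°  ✓
  (5,6): δ = 110.23°  ·
antipodal pairs: 10

count = 10; pairs: (0,3), (0,4), (0,5), (1,4), (1,5), (2,4), (2,5), (3,5), (3,6), (4,6)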